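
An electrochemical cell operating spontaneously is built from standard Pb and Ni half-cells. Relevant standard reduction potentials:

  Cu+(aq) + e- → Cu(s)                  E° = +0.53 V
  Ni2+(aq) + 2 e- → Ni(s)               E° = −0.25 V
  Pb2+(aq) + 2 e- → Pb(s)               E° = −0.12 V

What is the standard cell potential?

Of the two couples in this cell, the one with the more positive reduction potential is reduced at the cathode: here that is Pb²⁺/Pb (−0.12 V); Ni²⁺/Ni (−0.25 V) is the anode.
E°cell = E°(cathode) − E°(anode) = −0.12 − (−0.25) = +0.13 V.

+0.13 V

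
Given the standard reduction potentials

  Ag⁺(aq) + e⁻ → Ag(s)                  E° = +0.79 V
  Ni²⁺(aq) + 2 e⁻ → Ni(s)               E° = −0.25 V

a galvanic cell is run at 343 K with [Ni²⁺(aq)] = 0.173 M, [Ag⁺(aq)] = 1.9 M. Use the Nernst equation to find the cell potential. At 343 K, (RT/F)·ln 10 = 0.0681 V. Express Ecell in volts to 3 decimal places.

+1.085 V

Ag⁺/Ag is reduced (cathode, E° = +0.79 V) and Ni²⁺/Ni is oxidized (anode).
The standard potential is +0.79 − (−0.25) = +1.04 V and the balanced reaction transfers n = 2 electrons.
Balancing gives 2 Ag⁺(aq) + Ni(s) → 2 Ag(s) + Ni²⁺(aq); hence Q = [Ni²⁺(aq)] / [Ag⁺(aq)]^2 = 0.0479 (log Q = −1.319).
E = E° − (0.0681/n)·log Q = +1.04 − (0.0681/2)(−1.319) = +1.085 V.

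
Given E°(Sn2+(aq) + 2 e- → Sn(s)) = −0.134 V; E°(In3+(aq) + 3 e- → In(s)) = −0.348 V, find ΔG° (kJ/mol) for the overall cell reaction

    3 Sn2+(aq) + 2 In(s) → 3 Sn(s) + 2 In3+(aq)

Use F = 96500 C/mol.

In the reaction as written Sn2+(aq) is reduced, so the Sn²⁺/Sn couple is the cathode and In³⁺/In is the anode.
E°cell = −0.134 − (−0.348) = +0.214 V; balancing electrons gives n = 6.
ΔG° = −nFE°cell = −(6)(96500)(+0.214) J/mol = −124 kJ/mol.

−124 kJ/mol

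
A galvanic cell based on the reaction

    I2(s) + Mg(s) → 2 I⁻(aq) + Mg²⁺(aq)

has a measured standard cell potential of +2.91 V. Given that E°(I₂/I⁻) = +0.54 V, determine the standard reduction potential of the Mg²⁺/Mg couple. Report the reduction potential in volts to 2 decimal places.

In the reaction as written the I₂/I⁻ couple is reduced (cathode) and Mg²⁺/Mg is oxidized (anode), so E°cell = E°(I₂/I⁻) − E°(Mg²⁺/Mg).
E°(Mg²⁺/Mg) = E°(cathode) − E°cell = +0.54 − (+2.91) = −2.37 V.

−2.37 V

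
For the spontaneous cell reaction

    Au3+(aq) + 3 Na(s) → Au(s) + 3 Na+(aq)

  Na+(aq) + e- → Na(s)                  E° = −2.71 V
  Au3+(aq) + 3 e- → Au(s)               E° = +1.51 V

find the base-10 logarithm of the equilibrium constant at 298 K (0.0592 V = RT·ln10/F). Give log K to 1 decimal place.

log K = 213.9

The Au³⁺/Au couple is reduced (cathode); E°cell = +1.51 − (−2.71) = +4.22 V with n = 3.
At equilibrium E = 0, so log K = nE°cell / 0.0592 = (3)(+4.22) / 0.0592 = 213.9.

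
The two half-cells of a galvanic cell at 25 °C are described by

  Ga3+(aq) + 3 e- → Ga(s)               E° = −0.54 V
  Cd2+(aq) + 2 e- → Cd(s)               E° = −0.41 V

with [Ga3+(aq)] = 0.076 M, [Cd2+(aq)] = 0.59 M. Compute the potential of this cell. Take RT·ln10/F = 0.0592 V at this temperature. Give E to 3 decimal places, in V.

Cd²⁺/Cd is reduced (cathode, E° = −0.41 V) and Ga³⁺/Ga is oxidized (anode).
E°cell = −0.41 − (−0.54) = +0.13 V, with n = 6 electrons transferred.
Balancing gives 3 Cd2+(aq) + 2 Ga(s) → 3 Cd(s) + 2 Ga3+(aq); hence Q = [Ga3+(aq)]^2 / [Cd2+(aq)]^3 = 0.0281 (log Q = −1.551).
By the Nernst equation, E = +0.13 − (0.0592/6)·(−1.551) = +0.145 V.

+0.145 V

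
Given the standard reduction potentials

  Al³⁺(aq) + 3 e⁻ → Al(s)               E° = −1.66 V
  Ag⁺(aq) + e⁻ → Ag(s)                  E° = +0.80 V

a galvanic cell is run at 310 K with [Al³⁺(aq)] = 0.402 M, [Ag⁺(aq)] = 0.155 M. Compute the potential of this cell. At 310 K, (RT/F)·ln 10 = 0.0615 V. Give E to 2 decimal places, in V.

Ag⁺/Ag is reduced (cathode, E° = +0.80 V) and Al³⁺/Al is oxidized (anode).
The standard potential is +0.80 − (−1.66) = +2.46 V and the balanced reaction transfers n = 3 electrons.
The balanced reaction is 3 Ag⁺(aq) + Al(s) → 3 Ag(s) + Al³⁺(aq), so Q = [Al³⁺(aq)] / [Ag⁺(aq)]^3 = 108 and log Q = 2.033.
Applying E = E° − (RT ln10/nF)·log Q gives +2.46 − (0.0615/3)(2.033) = +2.42 V.

+2.42 V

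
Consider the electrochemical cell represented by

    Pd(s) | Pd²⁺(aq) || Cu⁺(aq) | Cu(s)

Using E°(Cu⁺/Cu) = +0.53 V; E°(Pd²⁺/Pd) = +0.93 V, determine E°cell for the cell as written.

By convention the left-hand electrode in cell notation is the anode (oxidation) and the right-hand electrode is the cathode (reduction).
E°cell = E°(right) − E°(left) = +0.53 − (+0.93) = −0.40 V.
The negative sign shows that, as written, the cell would require an external voltage to drive the reaction.

−0.40 V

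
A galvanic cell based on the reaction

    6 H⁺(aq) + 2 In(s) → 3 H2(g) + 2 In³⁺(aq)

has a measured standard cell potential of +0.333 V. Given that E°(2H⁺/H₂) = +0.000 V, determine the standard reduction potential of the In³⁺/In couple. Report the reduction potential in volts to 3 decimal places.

In the reaction as written the 2H⁺/H₂ couple is reduced (cathode) and In³⁺/In is oxidized (anode), so E°cell = E°(2H⁺/H₂) − E°(In³⁺/In).
E°(In³⁺/In) = E°(cathode) − E°cell = +0.000 − (+0.333) = −0.333 V.

−0.333 V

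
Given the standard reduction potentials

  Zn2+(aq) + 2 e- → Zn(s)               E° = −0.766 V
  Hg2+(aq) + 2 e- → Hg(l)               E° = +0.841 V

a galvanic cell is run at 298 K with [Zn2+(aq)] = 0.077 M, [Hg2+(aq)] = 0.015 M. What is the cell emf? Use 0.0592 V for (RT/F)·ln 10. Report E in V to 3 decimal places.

The Hg²⁺/Hg couple has the more positive E°, so it is the cathode; Zn²⁺/Zn is the anode.
E°cell = +0.841 − (−0.766) = +1.607 V, with n = 2 electrons transferred.
Balancing gives Hg2+(aq) + Zn(s) → Hg(l) + Zn2+(aq); hence Q = [Zn2+(aq)] / [Hg2+(aq)] = 5.13 (log Q = 0.710).
E = E° − (0.0592/n)·log Q = +1.607 − (0.0592/2)(0.710) = +1.586 V.

+1.586 V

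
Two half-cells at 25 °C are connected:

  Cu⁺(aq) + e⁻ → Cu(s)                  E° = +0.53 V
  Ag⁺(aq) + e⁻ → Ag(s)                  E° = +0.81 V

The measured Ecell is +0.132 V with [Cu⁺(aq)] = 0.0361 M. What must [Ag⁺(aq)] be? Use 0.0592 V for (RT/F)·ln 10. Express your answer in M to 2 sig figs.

The Ag⁺/Ag couple has the larger reduction potential, so it is the cathode: E°cell = +0.81 − (+0.53) = +0.28 V and n = 1.
Since E = E° − (0.0592/n)·log Q, log Q = n(E° − E)/0.0592 = 2.500.
Balancing electrons gives Ag⁺(aq) + Cu(s) → Ag(s) + Cu⁺(aq); thus Q = [Cu⁺(aq)] / [Ag⁺(aq)].
Solving for the unknown gives log [Ag⁺(aq)] = −3.942, so [Ag⁺(aq)] ≈ 0.00011 M.

0.00011 M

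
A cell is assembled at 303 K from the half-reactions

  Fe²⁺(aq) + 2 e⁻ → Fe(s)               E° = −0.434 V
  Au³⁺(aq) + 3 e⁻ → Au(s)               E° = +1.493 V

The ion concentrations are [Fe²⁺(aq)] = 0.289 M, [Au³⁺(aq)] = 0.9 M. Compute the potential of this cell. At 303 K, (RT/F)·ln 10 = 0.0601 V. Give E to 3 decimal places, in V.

Since E°(Au³⁺/Au) > E°(Fe²⁺/Fe), Au³⁺/Au serves as the cathode.
The standard potential is +1.493 − (−0.434) = +1.927 V and the balanced reaction transfers n = 6 electrons.
Balancing gives 2 Au³⁺(aq) + 3 Fe(s) → 2 Au(s) + 3 Fe²⁺(aq); hence Q = [Fe²⁺(aq)]^3 / [Au³⁺(aq)]^2 = 0.0298 (log Q = −1.526).
Applying E = E° − (RT ln10/nF)·log Q gives +1.927 − (0.0601/6)(−1.526) = +1.942 V.

+1.942 V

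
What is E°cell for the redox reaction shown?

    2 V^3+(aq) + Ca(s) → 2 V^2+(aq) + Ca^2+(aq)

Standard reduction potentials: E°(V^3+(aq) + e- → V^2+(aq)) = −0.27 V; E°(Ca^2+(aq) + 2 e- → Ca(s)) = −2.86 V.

+2.59 V

In the reaction as written, V^3+(aq) is reduced (cathode) and Ca^2+(aq) is produced by oxidation at the anode.
E°cell = E°(cathode) − E°(anode) = −0.27 − (−2.86) = +2.59 V.
The positive value indicates the reaction is spontaneous as written.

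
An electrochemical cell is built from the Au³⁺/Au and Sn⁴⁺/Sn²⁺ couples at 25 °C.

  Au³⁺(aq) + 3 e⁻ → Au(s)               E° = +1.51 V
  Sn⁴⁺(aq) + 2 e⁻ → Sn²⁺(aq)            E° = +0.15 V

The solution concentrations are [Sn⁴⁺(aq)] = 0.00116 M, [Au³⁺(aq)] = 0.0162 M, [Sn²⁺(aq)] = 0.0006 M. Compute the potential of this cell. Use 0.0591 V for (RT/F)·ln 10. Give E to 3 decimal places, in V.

+1.316 V

Au³⁺/Au is reduced (cathode, E° = +1.51 V) and Sn⁴⁺/Sn²⁺ is oxidized (anode).
E°cell = +1.51 − (+0.15) = +1.36 V, with n = 6 electrons transferred.
Balancing gives 2 Au³⁺(aq) + 3 Sn²⁺(aq) → 2 Au(s) + 3 Sn⁴⁺(aq); hence Q = [Sn⁴⁺(aq)]^3 / ([Au³⁺(aq)]^2·[Sn²⁺(aq)]^3) = 2.75×10^4 (log Q = 4.440).
E = E° − (0.0591/n)·log Q = +1.36 − (0.0591/6)(4.440) = +1.316 V.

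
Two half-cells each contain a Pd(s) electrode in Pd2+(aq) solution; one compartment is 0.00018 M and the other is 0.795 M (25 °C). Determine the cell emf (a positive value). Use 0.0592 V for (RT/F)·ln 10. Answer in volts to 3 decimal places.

For a concentration cell E°cell = 0, since both electrodes use the same couple.
The compartment with the higher Pd2+(aq) concentration (0.795 M) acts as the cathode; ions are reduced there and produced at the dilute (0.00018 M) anode.
With n = 2, Ecell = −(0.0592/2)·log([dilute]/[conc]) = −(0.0592/2)·log(0.00018/0.795) = +0.108 V.

0.108 V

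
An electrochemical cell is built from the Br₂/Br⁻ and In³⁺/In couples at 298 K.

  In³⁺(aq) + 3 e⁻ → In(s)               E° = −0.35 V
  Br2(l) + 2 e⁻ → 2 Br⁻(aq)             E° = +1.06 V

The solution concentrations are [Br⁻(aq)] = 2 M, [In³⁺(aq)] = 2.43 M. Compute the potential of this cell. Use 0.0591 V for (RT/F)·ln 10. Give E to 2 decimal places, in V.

Since E°(Br₂/Br⁻) > E°(In³⁺/In), Br₂/Br⁻ serves as the cathode.
The standard potential is +1.06 − (−0.35) = +1.41 V and the balanced reaction transfers n = 6 electrons.
The balanced reaction is 3 Br2(l) + 2 In(s) → 6 Br⁻(aq) + 2 In³⁺(aq), so Q = [Br⁻(aq)]^6·[In³⁺(aq)]^2 = 378 and log Q = 2.577.
Applying E = E° − (RT ln10/nF)·log Q gives +1.41 − (0.0591/6)(2.577) = +1.38 V.

+1.38 V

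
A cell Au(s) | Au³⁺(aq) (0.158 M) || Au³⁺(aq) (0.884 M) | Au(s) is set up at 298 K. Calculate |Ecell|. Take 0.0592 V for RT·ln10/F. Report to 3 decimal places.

0.015 V

For a concentration cell E°cell = 0, since both electrodes use the same couple.
The compartment with the higher Au³⁺(aq) concentration (0.884 M) acts as the cathode; ions are reduced there and produced at the dilute (0.158 M) anode.
With n = 3, Ecell = −(0.0592/3)·log([dilute]/[conc]) = −(0.0592/3)·log(0.158/0.884) = +0.015 V.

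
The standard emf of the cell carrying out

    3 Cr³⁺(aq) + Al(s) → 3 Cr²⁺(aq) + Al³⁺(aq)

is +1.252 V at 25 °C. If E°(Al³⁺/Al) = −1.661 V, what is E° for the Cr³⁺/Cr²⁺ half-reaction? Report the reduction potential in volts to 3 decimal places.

−0.409 V

In the reaction as written the Cr³⁺/Cr²⁺ couple is reduced (cathode) and Al³⁺/Al is oxidized (anode), so E°cell = E°(Cr³⁺/Cr²⁺) − E°(Al³⁺/Al).
E°(Cr³⁺/Cr²⁺) = E°cell + E°(anode) = +1.252 + (−1.661) = −0.409 V.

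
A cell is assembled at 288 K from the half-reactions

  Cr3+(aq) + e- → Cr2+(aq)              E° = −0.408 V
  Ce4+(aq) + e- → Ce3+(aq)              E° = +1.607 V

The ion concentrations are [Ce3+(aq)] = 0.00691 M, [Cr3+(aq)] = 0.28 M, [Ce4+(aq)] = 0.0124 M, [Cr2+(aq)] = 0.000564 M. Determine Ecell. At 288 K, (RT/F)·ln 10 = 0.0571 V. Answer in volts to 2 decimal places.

Since E°(Ce⁴⁺/Ce³⁺) > E°(Cr³⁺/Cr²⁺), Ce⁴⁺/Ce³⁺ serves as the cathode.
E°cell = E°cat − E°an = +1.607 − (−0.408) = +2.015 V; n = 1.
Balancing gives Ce4+(aq) + Cr2+(aq) → Ce3+(aq) + Cr3+(aq); hence Q = ([Ce3+(aq)]·[Cr3+(aq)]) / ([Ce4+(aq)]·[Cr2+(aq)]) = 277 (log Q = 2.442).
By the Nernst equation, E = +2.015 − (0.0571/1)·(2.442) = +1.88 V.

+1.88 V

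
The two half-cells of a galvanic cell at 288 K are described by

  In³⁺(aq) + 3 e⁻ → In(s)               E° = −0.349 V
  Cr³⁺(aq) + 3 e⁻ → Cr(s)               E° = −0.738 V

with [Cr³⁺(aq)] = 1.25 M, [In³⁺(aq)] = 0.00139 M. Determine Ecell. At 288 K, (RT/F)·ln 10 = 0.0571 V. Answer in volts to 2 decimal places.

In³⁺/In is reduced (cathode, E° = −0.349 V) and Cr³⁺/Cr is oxidized (anode).
E°cell = −0.349 − (−0.738) = +0.389 V, with n = 3 electrons transferred.
Balancing gives In³⁺(aq) + Cr(s) → In(s) + Cr³⁺(aq); hence Q = [Cr³⁺(aq)] / [In³⁺(aq)] = 899 (log Q = 2.954).
Applying E = E° − (RT ln10/nF)·log Q gives +0.389 − (0.0571/3)(2.954) = +0.33 V.

+0.33 V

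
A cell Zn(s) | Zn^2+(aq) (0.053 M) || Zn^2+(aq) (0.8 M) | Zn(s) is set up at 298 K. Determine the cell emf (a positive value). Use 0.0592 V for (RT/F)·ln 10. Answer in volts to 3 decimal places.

For a concentration cell E°cell = 0, since both electrodes use the same couple.
The compartment with the higher Zn^2+(aq) concentration (0.8 M) acts as the cathode; ions are reduced there and produced at the dilute (0.053 M) anode.
With n = 2, Ecell = −(0.0592/2)·log([dilute]/[conc]) = −(0.0592/2)·log(0.053/0.8) = +0.035 V.

0.035 V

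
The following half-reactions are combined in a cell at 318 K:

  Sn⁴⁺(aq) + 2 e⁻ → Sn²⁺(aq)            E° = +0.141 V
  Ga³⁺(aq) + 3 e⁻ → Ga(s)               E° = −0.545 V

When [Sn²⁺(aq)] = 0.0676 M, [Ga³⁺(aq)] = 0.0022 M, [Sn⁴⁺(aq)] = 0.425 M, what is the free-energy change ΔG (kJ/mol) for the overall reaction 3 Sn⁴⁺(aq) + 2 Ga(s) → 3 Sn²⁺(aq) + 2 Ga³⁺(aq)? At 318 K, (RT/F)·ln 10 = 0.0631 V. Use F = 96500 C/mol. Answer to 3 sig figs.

−444 kJ/mol

With Sn⁴⁺/Sn²⁺ reduced at the cathode, E°cell = +0.141 − (−0.545) = +0.686 V and n = 6.
Q = ([Sn²⁺(aq)]^3·[Ga³⁺(aq)]^2) / [Sn⁴⁺(aq)]^3 = 1.95×10^−8, so log Q = −7.710 and E = +0.686 − (0.0631/6)(−7.710) = +0.7671 V.
Then ΔG = −nFE = −6 × 96500 × +0.7671 J/mol = −444 kJ/mol.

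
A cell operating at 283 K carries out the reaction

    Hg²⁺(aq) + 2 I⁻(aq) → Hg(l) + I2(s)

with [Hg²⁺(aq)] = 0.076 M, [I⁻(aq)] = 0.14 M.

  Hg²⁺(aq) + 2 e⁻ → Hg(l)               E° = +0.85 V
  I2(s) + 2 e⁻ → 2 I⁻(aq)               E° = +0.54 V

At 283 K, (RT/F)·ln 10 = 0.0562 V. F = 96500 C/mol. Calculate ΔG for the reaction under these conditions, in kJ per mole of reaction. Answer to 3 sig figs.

E°cell = +0.85 − (+0.54) = +0.31 V; the balanced reaction transfers n = 2 electrons.
The reaction quotient is 1 / ([Hg²⁺(aq)]·[I⁻(aq)]^2) = 671; by Nernst, E = +0.31 − (0.0562/2)(2.827) = +0.2306 V.
Finally ΔG = −nFE = −(2)(96500 C/mol)(+0.2306 V) = −44.5 kJ/mol.

−44.5 kJ/mol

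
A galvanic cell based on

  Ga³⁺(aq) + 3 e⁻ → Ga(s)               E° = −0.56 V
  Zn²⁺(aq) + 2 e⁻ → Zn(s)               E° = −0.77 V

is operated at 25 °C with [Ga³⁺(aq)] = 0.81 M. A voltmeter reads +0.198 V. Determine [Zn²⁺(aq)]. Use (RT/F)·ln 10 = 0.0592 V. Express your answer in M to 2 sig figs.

Ga³⁺/Ga is the cathode (higher E°); E°cell = −0.56 − (−0.77) = +0.21 V with n = 6.
From the Nernst equation, log Q = n(E° − E)/0.0592 = 6·(+0.21 − (+0.198))/0.0592 = 1.216.
For 2 Ga³⁺(aq) + 3 Zn(s) → 2 Ga(s) + 3 Zn²⁺(aq), the reaction quotient is Q = [Zn²⁺(aq)]^3 / [Ga³⁺(aq)]^2.
Isolating [Zn²⁺(aq)] in Q = 10^{1.216} yields log [Zn²⁺(aq)] = 0.344, i.e. 2.2 M.

2.2 M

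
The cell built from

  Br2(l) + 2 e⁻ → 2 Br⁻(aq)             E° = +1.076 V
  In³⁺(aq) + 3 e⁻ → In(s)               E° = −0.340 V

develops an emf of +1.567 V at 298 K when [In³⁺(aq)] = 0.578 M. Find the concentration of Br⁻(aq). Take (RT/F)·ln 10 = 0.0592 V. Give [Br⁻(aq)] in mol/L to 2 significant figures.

0.0034 M

Br₂/Br⁻ is the cathode (higher E°); E°cell = +1.076 − (−0.340) = +1.416 V with n = 6.
Rearranging E = E° − (0.0592/n)·log Q gives log Q = 6(+1.416 − (+1.567))/0.0592 = −15.304.
For 3 Br2(l) + 2 In(s) → 6 Br⁻(aq) + 2 In³⁺(aq), the reaction quotient is Q = [Br⁻(aq)]^6·[In³⁺(aq)]^2.
Substituting the known concentrations and solving, log [Br⁻(aq)] = −2.471 and [Br⁻(aq)] = 0.0034 M.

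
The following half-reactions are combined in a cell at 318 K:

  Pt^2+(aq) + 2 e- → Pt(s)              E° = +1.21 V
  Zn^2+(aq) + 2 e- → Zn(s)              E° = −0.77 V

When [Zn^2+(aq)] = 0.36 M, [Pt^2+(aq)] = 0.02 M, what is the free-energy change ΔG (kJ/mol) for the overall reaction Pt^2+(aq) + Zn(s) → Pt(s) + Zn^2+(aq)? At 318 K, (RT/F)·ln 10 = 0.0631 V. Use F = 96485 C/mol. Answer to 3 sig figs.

The standard cell potential is +1.21 − (−0.77) = +1.98 V, with n = 2 electrons in the balanced equation.
Here Q = [Zn^2+(aq)] / [Pt^2+(aq)] = 18 (log Q = 1.255), giving E = +1.98 − (0.0631/2)·(1.255) = +1.9404 V.
Then ΔG = −nFE = −2 × 96485 × +1.9404 J/mol = −374 kJ/mol.

−374 kJ/mol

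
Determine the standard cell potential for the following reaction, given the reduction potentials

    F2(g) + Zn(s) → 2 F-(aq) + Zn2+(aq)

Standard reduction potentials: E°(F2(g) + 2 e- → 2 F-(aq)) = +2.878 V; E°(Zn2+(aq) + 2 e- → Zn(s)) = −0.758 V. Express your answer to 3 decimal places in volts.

+3.636 V

F2(g) gains electrons, so the F₂/F⁻ couple is the cathode; the Zn²⁺/Zn couple is the anode.
E°cell = E°(cathode) − E°(anode) = +2.878 − (−0.758) = +3.636 V.
The positive value indicates the reaction is spontaneous as written.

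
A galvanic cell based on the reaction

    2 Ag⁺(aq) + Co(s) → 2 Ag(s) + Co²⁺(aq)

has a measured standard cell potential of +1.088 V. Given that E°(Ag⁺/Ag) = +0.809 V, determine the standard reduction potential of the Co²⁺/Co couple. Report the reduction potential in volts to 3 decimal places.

−0.279 V

In the reaction as written the Ag⁺/Ag couple is reduced (cathode) and Co²⁺/Co is oxidized (anode), so E°cell = E°(Ag⁺/Ag) − E°(Co²⁺/Co).
E°(Co²⁺/Co) = E°(cathode) − E°cell = +0.809 − (+1.088) = −0.279 V.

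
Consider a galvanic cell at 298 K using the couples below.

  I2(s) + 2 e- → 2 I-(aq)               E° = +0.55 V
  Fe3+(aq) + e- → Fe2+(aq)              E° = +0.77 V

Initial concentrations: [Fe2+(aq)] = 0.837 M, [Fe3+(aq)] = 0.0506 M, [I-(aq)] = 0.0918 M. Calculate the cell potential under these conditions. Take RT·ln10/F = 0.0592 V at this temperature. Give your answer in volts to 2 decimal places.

Since E°(Fe³⁺/Fe²⁺) > E°(I₂/I⁻), Fe³⁺/Fe²⁺ serves as the cathode.
E°cell = E°cat − E°an = +0.77 − (+0.55) = +0.22 V; n = 2.
For the overall reaction 2 Fe3+(aq) + 2 I-(aq) → 2 Fe2+(aq) + I2(s), Q = [Fe2+(aq)]^2 / ([Fe3+(aq)]^2·[I-(aq)]^2) = 3.25×10^4, giving log Q = 4.511.
E = E° − (0.0592/n)·log Q = +0.22 − (0.0592/2)(4.511) = +0.09 V.

+0.09 V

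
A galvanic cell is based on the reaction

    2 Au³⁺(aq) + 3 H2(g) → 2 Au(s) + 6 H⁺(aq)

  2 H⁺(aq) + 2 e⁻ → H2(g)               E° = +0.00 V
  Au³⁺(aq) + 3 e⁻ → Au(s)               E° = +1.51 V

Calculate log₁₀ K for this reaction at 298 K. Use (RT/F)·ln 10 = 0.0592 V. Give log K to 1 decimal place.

The Au³⁺/Au couple is reduced (cathode); E°cell = +1.51 − (+0.00) = +1.51 V with n = 6.
At equilibrium E = 0, so log K = nE°cell / 0.0592 = (6)(+1.51) / 0.0592 = 153.0.

log K = 153.0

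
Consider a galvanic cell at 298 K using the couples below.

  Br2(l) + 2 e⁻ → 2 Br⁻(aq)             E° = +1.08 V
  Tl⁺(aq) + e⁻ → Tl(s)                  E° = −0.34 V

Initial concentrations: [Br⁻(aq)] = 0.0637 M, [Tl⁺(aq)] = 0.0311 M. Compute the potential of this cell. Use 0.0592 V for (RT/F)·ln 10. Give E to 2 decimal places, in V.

+1.58 V

Br₂/Br⁻ is reduced (cathode, E° = +1.08 V) and Tl⁺/Tl is oxidized (anode).
E°cell = +1.08 − (−0.34) = +1.42 V, with n = 2 electrons transferred.
For the overall reaction Br2(l) + 2 Tl(s) → 2 Br⁻(aq) + 2 Tl⁺(aq), Q = [Br⁻(aq)]^2·[Tl⁺(aq)]^2 = 3.92×10^−6, giving log Q = −5.406.
Applying E = E° − (RT ln10/nF)·log Q gives +1.42 − (0.0592/2)(−5.406) = +1.58 V.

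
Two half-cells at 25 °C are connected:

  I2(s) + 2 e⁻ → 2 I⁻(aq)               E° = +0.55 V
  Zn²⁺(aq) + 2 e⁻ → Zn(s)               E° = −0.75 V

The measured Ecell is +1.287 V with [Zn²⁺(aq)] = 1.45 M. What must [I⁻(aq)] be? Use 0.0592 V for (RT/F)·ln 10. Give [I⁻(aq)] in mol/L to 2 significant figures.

1.4 M

With I₂/I⁻ at the cathode and Zn²⁺/Zn at the anode, E°cell = +0.55 − (−0.75) = +1.30 V (n = 2).
From the Nernst equation, log Q = n(E° − E)/0.0592 = 2·(+1.30 − (+1.287))/0.0592 = 0.439.
Balancing electrons gives I2(s) + Zn(s) → 2 I⁻(aq) + Zn²⁺(aq); thus Q = [I⁻(aq)]^2·[Zn²⁺(aq)].
Substituting the known concentrations and solving, log [I⁻(aq)] = 0.139 and [I⁻(aq)] = 1.4 M.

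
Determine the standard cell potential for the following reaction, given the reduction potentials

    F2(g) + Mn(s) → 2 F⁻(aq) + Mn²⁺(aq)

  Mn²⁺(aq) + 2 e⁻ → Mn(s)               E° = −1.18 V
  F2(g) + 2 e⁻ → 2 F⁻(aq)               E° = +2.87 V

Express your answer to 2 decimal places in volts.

F2(g) gains electrons, so the F₂/F⁻ couple is the cathode; the Mn²⁺/Mn couple is the anode.
E°cell = E°(cathode) − E°(anode) = +2.87 − (−1.18) = +4.05 V.

+4.05 V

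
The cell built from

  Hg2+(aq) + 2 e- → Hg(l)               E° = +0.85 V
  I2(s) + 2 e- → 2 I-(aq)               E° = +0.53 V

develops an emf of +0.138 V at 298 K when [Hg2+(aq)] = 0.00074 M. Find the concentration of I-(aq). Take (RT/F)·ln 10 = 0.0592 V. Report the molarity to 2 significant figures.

The Hg²⁺/Hg couple has the larger reduction potential, so it is the cathode: E°cell = +0.85 − (+0.53) = +0.32 V and n = 2.
Rearranging E = E° − (0.0592/n)·log Q gives log Q = 2(+0.32 − (+0.138))/0.0592 = 6.149.
Balancing electrons gives Hg2+(aq) + 2 I-(aq) → Hg(l) + I2(s); thus Q = 1 / ([Hg2+(aq)]·[I-(aq)]^2).
Substituting the known concentrations and solving, log [I-(aq)] = −1.509 and [I-(aq)] = 0.031 M.

0.031 M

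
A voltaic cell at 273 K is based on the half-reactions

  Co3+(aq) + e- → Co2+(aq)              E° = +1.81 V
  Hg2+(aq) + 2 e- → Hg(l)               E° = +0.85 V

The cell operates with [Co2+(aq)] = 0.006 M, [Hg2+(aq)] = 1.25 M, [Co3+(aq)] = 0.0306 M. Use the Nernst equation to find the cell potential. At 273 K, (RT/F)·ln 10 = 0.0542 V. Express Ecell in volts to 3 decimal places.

+0.996 V

Since E°(Co³⁺/Co²⁺) > E°(Hg²⁺/Hg), Co³⁺/Co²⁺ serves as the cathode.
The standard potential is +1.81 − (+0.85) = +0.96 V and the balanced reaction transfers n = 2 electrons.
The balanced reaction is 2 Co3+(aq) + Hg(l) → 2 Co2+(aq) + Hg2+(aq), so Q = ([Co2+(aq)]^2·[Hg2+(aq)]) / [Co3+(aq)]^2 = 0.0481 and log Q = −1.318.
Applying E = E° − (RT ln10/nF)·log Q gives +0.96 − (0.0542/2)(−1.318) = +0.996 V.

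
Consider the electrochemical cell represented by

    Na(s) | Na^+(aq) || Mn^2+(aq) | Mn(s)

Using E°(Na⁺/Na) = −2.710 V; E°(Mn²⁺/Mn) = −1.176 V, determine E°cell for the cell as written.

By convention the left-hand electrode in cell notation is the anode (oxidation) and the right-hand electrode is the cathode (reduction).
E°cell = E°(right) − E°(left) = −1.176 − (−2.710) = +1.534 V.

+1.534 V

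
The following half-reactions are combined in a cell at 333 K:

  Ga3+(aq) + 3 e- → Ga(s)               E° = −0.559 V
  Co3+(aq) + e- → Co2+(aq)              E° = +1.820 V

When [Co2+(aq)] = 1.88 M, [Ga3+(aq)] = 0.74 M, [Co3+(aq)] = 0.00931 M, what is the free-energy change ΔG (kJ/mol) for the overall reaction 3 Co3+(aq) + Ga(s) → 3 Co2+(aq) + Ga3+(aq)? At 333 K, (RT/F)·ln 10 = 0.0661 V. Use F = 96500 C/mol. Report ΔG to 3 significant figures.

−645 kJ/mol

With Co³⁺/Co²⁺ reduced at the cathode, E°cell = +1.820 − (−0.559) = +2.379 V and n = 3.
Q = ([Co2+(aq)]^3·[Ga3+(aq)]) / [Co3+(aq)]^3 = 6.09×10^6, so log Q = 6.785 and E = +2.379 − (0.0661/3)(6.785) = +2.2295 V.
Finally ΔG = −nFE = −(3)(96500 C/mol)(+2.2295 V) = −645 kJ/mol.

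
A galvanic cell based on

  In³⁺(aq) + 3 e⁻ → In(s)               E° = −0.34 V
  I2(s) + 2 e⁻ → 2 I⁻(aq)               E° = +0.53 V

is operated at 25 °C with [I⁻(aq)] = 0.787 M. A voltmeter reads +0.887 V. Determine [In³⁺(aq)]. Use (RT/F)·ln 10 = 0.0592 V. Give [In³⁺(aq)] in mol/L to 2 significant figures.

With I₂/I⁻ at the cathode and In³⁺/In at the anode, E°cell = +0.53 − (−0.34) = +0.87 V (n = 6).
From the Nernst equation, log Q = n(E° − E)/0.0592 = 6·(+0.87 − (+0.887))/0.0592 = −1.723.
The balanced reaction is 3 I2(s) + 2 In(s) → 6 I⁻(aq) + 2 In³⁺(aq), so Q = [I⁻(aq)]^6·[In³⁺(aq)]^2.
Solving for the unknown gives log [In³⁺(aq)] = −0.549, so [In³⁺(aq)] ≈ 0.28 M.

0.28 M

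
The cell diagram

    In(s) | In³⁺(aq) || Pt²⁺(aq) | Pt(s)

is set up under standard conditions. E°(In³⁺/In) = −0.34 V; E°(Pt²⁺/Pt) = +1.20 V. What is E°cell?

By convention the left-hand electrode in cell notation is the anode (oxidation) and the right-hand electrode is the cathode (reduction).
E°cell = E°(right) − E°(left) = +1.20 − (−0.34) = +1.54 V.

+1.54 V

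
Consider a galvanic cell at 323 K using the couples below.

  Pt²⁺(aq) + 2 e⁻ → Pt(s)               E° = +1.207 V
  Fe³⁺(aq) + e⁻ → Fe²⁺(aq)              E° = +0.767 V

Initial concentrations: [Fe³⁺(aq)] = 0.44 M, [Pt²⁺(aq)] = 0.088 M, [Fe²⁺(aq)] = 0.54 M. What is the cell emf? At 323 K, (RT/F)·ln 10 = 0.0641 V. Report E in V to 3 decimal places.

Since E°(Pt²⁺/Pt) > E°(Fe³⁺/Fe²⁺), Pt²⁺/Pt serves as the cathode.
E°cell = +1.207 − (+0.767) = +0.440 V, with n = 2 electrons transferred.
Balancing gives Pt²⁺(aq) + 2 Fe²⁺(aq) → Pt(s) + 2 Fe³⁺(aq); hence Q = [Fe³⁺(aq)]^2 / ([Pt²⁺(aq)]·[Fe²⁺(aq)]^2) = 7.54 (log Q = 0.878).
E = E° − (0.0641/n)·log Q = +0.440 − (0.0641/2)(0.878) = +0.412 V.

+0.412 V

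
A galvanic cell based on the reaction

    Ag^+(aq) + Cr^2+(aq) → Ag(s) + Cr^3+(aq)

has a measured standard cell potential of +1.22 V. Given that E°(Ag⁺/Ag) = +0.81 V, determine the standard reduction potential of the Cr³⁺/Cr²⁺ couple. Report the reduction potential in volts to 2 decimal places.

−0.41 V

In the reaction as written the Ag⁺/Ag couple is reduced (cathode) and Cr³⁺/Cr²⁺ is oxidized (anode), so E°cell = E°(Ag⁺/Ag) − E°(Cr³⁺/Cr²⁺).
E°(Cr³⁺/Cr²⁺) = E°(cathode) − E°cell = +0.81 − (+1.22) = −0.41 V.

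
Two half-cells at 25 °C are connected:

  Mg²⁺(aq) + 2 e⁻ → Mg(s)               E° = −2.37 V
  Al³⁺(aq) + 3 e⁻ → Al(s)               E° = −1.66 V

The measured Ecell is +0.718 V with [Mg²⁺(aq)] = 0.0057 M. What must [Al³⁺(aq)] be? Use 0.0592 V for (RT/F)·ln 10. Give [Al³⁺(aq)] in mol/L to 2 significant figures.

Al³⁺/Al is the cathode (higher E°); E°cell = −1.66 − (−2.37) = +0.71 V with n = 6.
Rearranging E = E° − (0.0592/n)·log Q gives log Q = 6(+0.71 − (+0.718))/0.0592 = −0.811.
Balancing electrons gives 2 Al³⁺(aq) + 3 Mg(s) → 2 Al(s) + 3 Mg²⁺(aq); thus Q = [Mg²⁺(aq)]^3 / [Al³⁺(aq)]^2.
Isolating [Al³⁺(aq)] in Q = 10^{−0.811} yields log [Al³⁺(aq)] = −2.961, i.e. 0.0011 M.

0.0011 M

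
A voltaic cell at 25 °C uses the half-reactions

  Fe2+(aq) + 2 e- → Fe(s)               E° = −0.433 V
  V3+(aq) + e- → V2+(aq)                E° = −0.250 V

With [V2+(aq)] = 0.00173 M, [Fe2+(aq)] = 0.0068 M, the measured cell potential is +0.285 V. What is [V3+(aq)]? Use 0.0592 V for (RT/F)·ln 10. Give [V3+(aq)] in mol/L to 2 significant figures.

0.0075 M

With V³⁺/V²⁺ at the cathode and Fe²⁺/Fe at the anode, E°cell = −0.250 − (−0.433) = +0.183 V (n = 2).
Rearranging E = E° − (0.0592/n)·log Q gives log Q = 2(+0.183 − (+0.285))/0.0592 = −3.446.
The balanced reaction is 2 V3+(aq) + Fe(s) → 2 V2+(aq) + Fe2+(aq), so Q = ([V2+(aq)]^2·[Fe2+(aq)]) / [V3+(aq)]^2.
Substituting the known concentrations and solving, log [V3+(aq)] = −2.123 and [V3+(aq)] = 0.0075 M.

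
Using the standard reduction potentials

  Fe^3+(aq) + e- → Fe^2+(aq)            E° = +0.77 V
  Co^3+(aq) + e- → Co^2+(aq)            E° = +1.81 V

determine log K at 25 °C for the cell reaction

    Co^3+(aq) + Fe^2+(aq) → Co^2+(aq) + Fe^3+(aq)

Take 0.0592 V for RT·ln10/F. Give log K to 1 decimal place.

The Co³⁺/Co²⁺ couple is reduced (cathode); E°cell = +1.81 − (+0.77) = +1.04 V with n = 1.
At equilibrium E = 0, so log K = nE°cell / 0.0592 = (1)(+1.04) / 0.0592 = 17.6.

log K = 17.6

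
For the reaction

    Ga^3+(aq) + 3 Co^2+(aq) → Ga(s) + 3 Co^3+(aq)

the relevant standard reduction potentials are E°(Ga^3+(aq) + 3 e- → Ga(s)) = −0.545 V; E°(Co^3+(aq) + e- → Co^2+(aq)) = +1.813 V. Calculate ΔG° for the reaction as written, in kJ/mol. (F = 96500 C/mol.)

In the reaction as written Ga^3+(aq) is reduced, so the Ga³⁺/Ga couple is the cathode and Co³⁺/Co²⁺ is the anode.
E°cell = −0.545 − (+1.813) = −2.358 V; balancing electrons gives n = 3.
ΔG° = −nFE°cell = −(3)(96500)(−2.358) J/mol = +683 kJ/mol.

+683 kJ/mol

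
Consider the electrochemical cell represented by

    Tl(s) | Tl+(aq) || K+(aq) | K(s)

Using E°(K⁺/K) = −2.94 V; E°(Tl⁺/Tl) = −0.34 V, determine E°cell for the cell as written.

−2.60 V

By convention the left-hand electrode in cell notation is the anode (oxidation) and the right-hand electrode is the cathode (reduction).
E°cell = E°(right) − E°(left) = −2.94 − (−0.34) = −2.60 V.
The negative sign shows that, as written, the cell would require an external voltage to drive the reaction.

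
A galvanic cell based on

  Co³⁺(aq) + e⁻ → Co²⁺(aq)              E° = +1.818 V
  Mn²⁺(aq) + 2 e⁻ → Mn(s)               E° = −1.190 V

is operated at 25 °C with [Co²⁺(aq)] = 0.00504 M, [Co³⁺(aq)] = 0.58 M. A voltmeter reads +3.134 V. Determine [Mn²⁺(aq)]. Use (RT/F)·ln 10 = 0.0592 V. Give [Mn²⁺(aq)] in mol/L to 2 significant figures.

The Co³⁺/Co²⁺ couple has the larger reduction potential, so it is the cathode: E°cell = +1.818 − (−1.190) = +3.008 V and n = 2.
Rearranging E = E° − (0.0592/n)·log Q gives log Q = 2(+3.008 − (+3.134))/0.0592 = −4.257.
For 2 Co³⁺(aq) + Mn(s) → 2 Co²⁺(aq) + Mn²⁺(aq), the reaction quotient is Q = ([Co²⁺(aq)]^2·[Mn²⁺(aq)]) / [Co³⁺(aq)]^2.
Substituting the known concentrations and solving, log [Mn²⁺(aq)] = −0.135 and [Mn²⁺(aq)] = 0.73 M.

0.73 M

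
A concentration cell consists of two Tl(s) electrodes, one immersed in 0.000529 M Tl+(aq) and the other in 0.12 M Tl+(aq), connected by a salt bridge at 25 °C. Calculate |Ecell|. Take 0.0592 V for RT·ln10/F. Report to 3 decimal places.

For a concentration cell E°cell = 0, since both electrodes use the same couple.
The compartment with the higher Tl+(aq) concentration (0.12 M) acts as the cathode; ions are reduced there and produced at the dilute (0.000529 M) anode.
With n = 1, Ecell = −(0.0592/1)·log([dilute]/[conc]) = −(0.0592/1)·log(0.000529/0.12) = +0.139 V.

0.139 V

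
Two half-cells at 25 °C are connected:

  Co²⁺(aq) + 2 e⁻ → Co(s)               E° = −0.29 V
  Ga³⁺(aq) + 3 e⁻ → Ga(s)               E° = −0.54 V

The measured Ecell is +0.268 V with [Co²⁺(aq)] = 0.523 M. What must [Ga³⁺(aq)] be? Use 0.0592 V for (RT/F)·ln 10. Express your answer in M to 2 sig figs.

Co²⁺/Co is the cathode (higher E°); E°cell = −0.29 − (−0.54) = +0.25 V with n = 6.
Rearranging E = E° − (0.0592/n)·log Q gives log Q = 6(+0.25 − (+0.268))/0.0592 = −1.824.
For 3 Co²⁺(aq) + 2 Ga(s) → 3 Co(s) + 2 Ga³⁺(aq), the reaction quotient is Q = [Ga³⁺(aq)]^2 / [Co²⁺(aq)]^3.
Isolating [Ga³⁺(aq)] in Q = 10^{−1.824} yields log [Ga³⁺(aq)] = −1.334, i.e. 0.046 M.

0.046 M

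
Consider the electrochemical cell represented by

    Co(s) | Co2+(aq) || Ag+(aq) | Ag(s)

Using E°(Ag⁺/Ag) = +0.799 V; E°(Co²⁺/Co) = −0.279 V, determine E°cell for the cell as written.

+1.078 V

By convention the left-hand electrode in cell notation is the anode (oxidation) and the right-hand electrode is the cathode (reduction).
E°cell = E°(right) − E°(left) = +0.799 − (−0.279) = +1.078 V.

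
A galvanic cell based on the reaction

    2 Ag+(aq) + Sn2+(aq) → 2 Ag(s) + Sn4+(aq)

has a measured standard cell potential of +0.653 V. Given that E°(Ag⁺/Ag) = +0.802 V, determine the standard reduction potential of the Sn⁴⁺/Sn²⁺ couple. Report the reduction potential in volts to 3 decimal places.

In the reaction as written the Ag⁺/Ag couple is reduced (cathode) and Sn⁴⁺/Sn²⁺ is oxidized (anode), so E°cell = E°(Ag⁺/Ag) − E°(Sn⁴⁺/Sn²⁺).
E°(Sn⁴⁺/Sn²⁺) = E°(cathode) − E°cell = +0.802 − (+0.653) = +0.149 V.

+0.149 V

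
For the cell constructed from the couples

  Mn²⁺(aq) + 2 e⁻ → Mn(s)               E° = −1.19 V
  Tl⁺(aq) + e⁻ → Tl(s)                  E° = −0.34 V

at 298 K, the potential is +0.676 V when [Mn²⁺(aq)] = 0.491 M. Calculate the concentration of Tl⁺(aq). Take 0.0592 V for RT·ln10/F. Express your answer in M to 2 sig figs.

With Tl⁺/Tl at the cathode and Mn²⁺/Mn at the anode, E°cell = −0.34 − (−1.19) = +0.85 V (n = 2).
From the Nernst equation, log Q = n(E° − E)/0.0592 = 2·(+0.85 − (+0.676))/0.0592 = 5.878.
The balanced reaction is 2 Tl⁺(aq) + Mn(s) → 2 Tl(s) + Mn²⁺(aq), so Q = [Mn²⁺(aq)] / [Tl⁺(aq)]^2.
Isolating [Tl⁺(aq)] in Q = 10^{5.878} yields log [Tl⁺(aq)] = −3.093, i.e. 0.00081 M.

0.00081 M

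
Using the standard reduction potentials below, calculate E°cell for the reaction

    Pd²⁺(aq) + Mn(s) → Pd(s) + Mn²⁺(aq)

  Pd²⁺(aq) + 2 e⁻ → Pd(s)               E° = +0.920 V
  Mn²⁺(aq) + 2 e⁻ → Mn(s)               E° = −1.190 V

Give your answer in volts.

+2.110 V

Pd²⁺(aq) gains electrons, so the Pd²⁺/Pd couple is the cathode; the Mn²⁺/Mn couple is the anode.
E°cell = E°(cathode) − E°(anode) = +0.920 − (−1.190) = +2.110 V.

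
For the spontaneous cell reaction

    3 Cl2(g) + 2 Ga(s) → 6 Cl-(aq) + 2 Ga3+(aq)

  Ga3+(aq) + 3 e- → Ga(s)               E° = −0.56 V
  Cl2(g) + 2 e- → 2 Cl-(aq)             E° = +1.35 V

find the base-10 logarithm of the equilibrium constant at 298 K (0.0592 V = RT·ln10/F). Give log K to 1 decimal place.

The Cl₂/Cl⁻ couple is reduced (cathode); E°cell = +1.35 − (−0.56) = +1.91 V with n = 6.
At equilibrium E = 0, so log K = nE°cell / 0.0592 = (6)(+1.91) / 0.0592 = 193.6.

log K = 193.6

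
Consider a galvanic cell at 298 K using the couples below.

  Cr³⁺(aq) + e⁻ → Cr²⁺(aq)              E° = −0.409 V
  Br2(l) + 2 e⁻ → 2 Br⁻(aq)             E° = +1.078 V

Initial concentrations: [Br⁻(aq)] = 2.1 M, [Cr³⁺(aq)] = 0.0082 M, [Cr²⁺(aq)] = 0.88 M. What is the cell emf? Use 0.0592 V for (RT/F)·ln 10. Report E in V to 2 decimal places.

Since E°(Br₂/Br⁻) > E°(Cr³⁺/Cr²⁺), Br₂/Br⁻ serves as the cathode.
The standard potential is +1.078 − (−0.409) = +1.487 V and the balanced reaction transfers n = 2 electrons.
For the overall reaction Br2(l) + 2 Cr²⁺(aq) → 2 Br⁻(aq) + 2 Cr³⁺(aq), Q = ([Br⁻(aq)]^2·[Cr³⁺(aq)]^2) / [Cr²⁺(aq)]^2 = 0.000383, giving log Q = −3.417.
By the Nernst equation, E = +1.487 − (0.0592/2)·(−3.417) = +1.59 V.

+1.59 V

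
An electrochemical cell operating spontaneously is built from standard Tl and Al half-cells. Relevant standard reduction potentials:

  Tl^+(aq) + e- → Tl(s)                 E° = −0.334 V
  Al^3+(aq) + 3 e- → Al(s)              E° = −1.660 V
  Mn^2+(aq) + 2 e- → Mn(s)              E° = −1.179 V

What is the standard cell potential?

Of the two couples in this cell, the one with the more positive reduction potential is reduced at the cathode: here that is Tl⁺/Tl (−0.334 V); Al³⁺/Al (−1.660 V) is the anode.
E°cell = E°(cathode) − E°(anode) = −0.334 − (−1.660) = +1.326 V.

+1.326 V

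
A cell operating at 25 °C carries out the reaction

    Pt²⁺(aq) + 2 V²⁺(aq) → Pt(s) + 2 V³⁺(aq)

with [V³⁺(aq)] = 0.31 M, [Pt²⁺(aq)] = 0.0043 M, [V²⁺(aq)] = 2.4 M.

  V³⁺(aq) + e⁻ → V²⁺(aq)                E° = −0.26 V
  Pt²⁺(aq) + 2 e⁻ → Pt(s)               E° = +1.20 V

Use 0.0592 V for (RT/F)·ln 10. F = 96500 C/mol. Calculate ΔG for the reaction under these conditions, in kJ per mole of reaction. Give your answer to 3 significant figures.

With Pt²⁺/Pt reduced at the cathode, E°cell = +1.20 − (−0.26) = +1.46 V and n = 2.
The reaction quotient is [V³⁺(aq)]^2 / ([Pt²⁺(aq)]·[V²⁺(aq)]^2) = 3.88; by Nernst, E = +1.46 − (0.0592/2)(0.589) = +1.4426 V.
Then ΔG = −nFE = −2 × 96500 × +1.4426 J/mol = −278 kJ/mol.

−278 kJ/mol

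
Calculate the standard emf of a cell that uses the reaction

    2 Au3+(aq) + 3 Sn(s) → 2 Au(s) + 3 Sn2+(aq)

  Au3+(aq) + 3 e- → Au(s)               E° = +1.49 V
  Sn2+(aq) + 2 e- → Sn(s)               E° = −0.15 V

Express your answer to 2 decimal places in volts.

In the reaction as written, Au3+(aq) is reduced (cathode) and Sn2+(aq) is produced by oxidation at the anode.
E°cell = E°(cathode) − E°(anode) = +1.49 − (−0.15) = +1.64 V.

+1.64 V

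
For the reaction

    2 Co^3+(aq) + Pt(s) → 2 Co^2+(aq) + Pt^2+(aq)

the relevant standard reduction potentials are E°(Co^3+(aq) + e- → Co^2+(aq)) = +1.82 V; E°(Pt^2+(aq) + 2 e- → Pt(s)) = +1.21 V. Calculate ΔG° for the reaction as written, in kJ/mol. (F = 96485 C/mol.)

−118 kJ/mol

In the reaction as written Co^3+(aq) is reduced, so the Co³⁺/Co²⁺ couple is the cathode and Pt²⁺/Pt is the anode.
E°cell = +1.82 − (+1.21) = +0.61 V; balancing electrons gives n = 2.
ΔG° = −nFE°cell = −(2)(96485)(+0.61) J/mol = −118 kJ/mol.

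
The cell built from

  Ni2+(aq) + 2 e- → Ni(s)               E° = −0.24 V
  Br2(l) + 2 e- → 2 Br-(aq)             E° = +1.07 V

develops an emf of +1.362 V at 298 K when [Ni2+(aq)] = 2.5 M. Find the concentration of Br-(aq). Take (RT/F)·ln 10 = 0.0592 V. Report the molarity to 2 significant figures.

0.084 M

The Br₂/Br⁻ couple has the larger reduction potential, so it is the cathode: E°cell = +1.07 − (−0.24) = +1.31 V and n = 2.
Rearranging E = E° − (0.0592/n)·log Q gives log Q = 2(+1.31 − (+1.362))/0.0592 = −1.757.
The balanced reaction is Br2(l) + Ni(s) → 2 Br-(aq) + Ni2+(aq), so Q = [Br-(aq)]^2·[Ni2+(aq)].
Solving for the unknown gives log [Br-(aq)] = −1.077, so [Br-(aq)] ≈ 0.084 M.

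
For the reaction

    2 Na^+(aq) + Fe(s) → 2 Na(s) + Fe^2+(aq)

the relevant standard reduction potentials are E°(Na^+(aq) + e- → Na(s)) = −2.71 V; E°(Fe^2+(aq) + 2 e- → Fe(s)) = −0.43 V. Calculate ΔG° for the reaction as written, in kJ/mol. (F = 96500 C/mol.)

+440 kJ/mol

In the reaction as written Na^+(aq) is reduced, so the Na⁺/Na couple is the cathode and Fe²⁺/Fe is the anode.
E°cell = −2.71 − (−0.43) = −2.28 V; balancing electrons gives n = 2.
ΔG° = −nFE°cell = −(2)(96500)(−2.28) J/mol = +440 kJ/mol.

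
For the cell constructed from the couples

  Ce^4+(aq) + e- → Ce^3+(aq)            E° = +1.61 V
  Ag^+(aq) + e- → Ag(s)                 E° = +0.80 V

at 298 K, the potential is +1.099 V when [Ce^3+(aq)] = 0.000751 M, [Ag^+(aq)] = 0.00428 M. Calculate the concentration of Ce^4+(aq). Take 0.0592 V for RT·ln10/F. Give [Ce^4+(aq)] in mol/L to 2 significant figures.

With Ce⁴⁺/Ce³⁺ at the cathode and Ag⁺/Ag at the anode, E°cell = +1.61 − (+0.80) = +0.81 V (n = 1).
Since E = E° − (0.0592/n)·log Q, log Q = n(E° − E)/0.0592 = −4.882.
Balancing electrons gives Ce^4+(aq) + Ag(s) → Ce^3+(aq) + Ag^+(aq); thus Q = ([Ce^3+(aq)]·[Ag^+(aq)]) / [Ce^4+(aq)].
Substituting the known concentrations and solving, log [Ce^4+(aq)] = −0.611 and [Ce^4+(aq)] = 0.24 M.

0.24 M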